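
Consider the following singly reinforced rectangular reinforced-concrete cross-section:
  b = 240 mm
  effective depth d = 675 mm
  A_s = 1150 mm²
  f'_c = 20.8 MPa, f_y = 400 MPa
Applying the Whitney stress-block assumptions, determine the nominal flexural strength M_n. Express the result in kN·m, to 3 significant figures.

M_n ≈ 286 kN·m

T = A_s f_y = 1150 × 400 = 460000 N = 460 kN.
From C = T: a = T/(0.85 f'_c b) = 460000/(0.85 × 20.8 × 240) = 108.41 mm.
M_n = T(d − a/2) = 460 kN × (675 − 54.205) mm = 285.57 kN·m.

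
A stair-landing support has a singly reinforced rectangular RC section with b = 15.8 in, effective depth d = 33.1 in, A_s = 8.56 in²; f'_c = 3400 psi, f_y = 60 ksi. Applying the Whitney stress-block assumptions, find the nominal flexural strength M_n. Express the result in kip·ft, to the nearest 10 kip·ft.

M_n ≈ 1180 kip·ft

T = A_s f_y = 8.56 × 60 = 513.6 kips.
a = T/(0.85 f'_c b) = 513.6/(0.85 × 3.4 × 15.8) = 11.248 in.
M_n = T(d − a/2) = 513.6 × (33.1 − 5.624) = 14111.7 kip·in = 14111.7/12 = 1175.98 kip·ft.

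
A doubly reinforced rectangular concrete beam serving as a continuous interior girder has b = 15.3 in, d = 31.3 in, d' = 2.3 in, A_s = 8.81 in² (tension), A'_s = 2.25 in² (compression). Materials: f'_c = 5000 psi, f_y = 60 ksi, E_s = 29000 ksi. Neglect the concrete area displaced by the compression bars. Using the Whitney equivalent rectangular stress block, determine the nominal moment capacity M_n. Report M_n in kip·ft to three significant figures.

M_n ≈ 1250 kip·ft

Assume both steels yield.
a = (A_s − A'_s) f_y/(0.85 f'_c b) = (8.81 − 2.25) × 60/(0.85 × 5 × 15.3) = 6.053 in.
c = a/β₁ = 6.053/0.8 = 7.566 in; ε'_s = 0.003(c − d')/c = 0.0021 ≥ ε_y = 0.0021, so the compression steel yields.
M_n = (A_s − A'_s) f_y (d − a/2) + A'_s f_y (d − d') = 393.6 × (31.3 − 3.0265) + 135 × (31.3 − 2.3) = 11128.4 + 3915.0 = 15043.4 kip·in = 15043.4/12 = 1253.62 kip·ft.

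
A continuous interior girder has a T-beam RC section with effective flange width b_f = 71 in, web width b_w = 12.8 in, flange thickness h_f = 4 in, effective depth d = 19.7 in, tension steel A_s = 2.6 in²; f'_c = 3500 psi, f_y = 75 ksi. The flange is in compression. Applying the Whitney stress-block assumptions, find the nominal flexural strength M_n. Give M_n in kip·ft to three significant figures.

Tension: T = A_s f_y = 2.6 × 75 = 195 kips.
Try a within the flange: a = T/(0.85 f'_c b_f) = 195/(0.85 × 3.5 × 71) = 0.923 in.
Since a = 0.923 ≤ h_f = 4 in, the stress block lies entirely in the flange; analyse as a rectangular beam of width b_f.
M_n = T(d − a/2) = 195 × (19.7 − 0.4615) = 3751.5 kip·in.
M_n = 3751.5/12 = 312.63 kip·ft.

M_n ≈ 313 kip·ft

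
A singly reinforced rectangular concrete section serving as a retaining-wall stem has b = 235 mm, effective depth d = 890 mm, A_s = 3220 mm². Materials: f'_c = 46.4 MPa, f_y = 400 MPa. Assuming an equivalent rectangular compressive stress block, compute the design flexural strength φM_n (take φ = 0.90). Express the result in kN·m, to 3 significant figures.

T = A_s f_y = 3220 × 400 = 1288000 N = 1288 kN.
From C = T: a = T/(0.85 f'_c b) = 1288000/(0.85 × 46.4 × 235) = 138.97 mm.
M_n = T(d − a/2) = 1288 kN × (890 − 69.485) mm = 1056.82 kN·m.
φM_n = 0.90 × 1056.82 = 951.14 kN·m.

φM_n ≈ 951 kN·m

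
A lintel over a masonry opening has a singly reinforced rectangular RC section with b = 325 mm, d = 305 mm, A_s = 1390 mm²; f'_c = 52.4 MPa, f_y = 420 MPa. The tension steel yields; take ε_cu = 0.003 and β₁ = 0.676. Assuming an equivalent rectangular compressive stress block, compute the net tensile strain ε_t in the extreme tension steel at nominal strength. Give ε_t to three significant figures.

a = A_s f_y/(0.85 f'_c b) = 40.33 mm.
β₁ = 0.676, so c = a/β₁ = 40.33/0.676 = 59.66 mm.
From the linear strain diagram with ε_cu = 0.003: ε_t = 0.003 (d − c)/c = 0.003 × (305 − 59.66)/59.66 = 0.0123.
Since ε_t ≥ 0.005, the section is tension-controlled.

ε_t ≈ 0.0123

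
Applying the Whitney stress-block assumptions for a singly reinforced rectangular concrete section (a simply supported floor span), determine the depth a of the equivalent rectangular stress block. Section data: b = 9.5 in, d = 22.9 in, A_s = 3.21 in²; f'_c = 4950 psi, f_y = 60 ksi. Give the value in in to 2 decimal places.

T = A_s f_y = 3.21 × 60 = 192.6 kips.
a = T/(0.85 f'_c b) = 192.6/(0.85 × 4.95 × 9.5) = 4.82 in.

a ≈ 4.82 in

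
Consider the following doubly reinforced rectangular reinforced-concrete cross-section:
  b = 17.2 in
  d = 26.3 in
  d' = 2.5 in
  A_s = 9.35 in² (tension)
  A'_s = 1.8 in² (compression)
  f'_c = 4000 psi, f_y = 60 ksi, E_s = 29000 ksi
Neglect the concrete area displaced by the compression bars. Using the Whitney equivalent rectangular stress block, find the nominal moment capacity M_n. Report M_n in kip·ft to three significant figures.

M_n ≈ 1060 kip·ft

Assume both steels yield.
a = (A_s − A'_s) f_y/(0.85 f'_c b) = (9.35 − 1.8) × 60/(0.85 × 4 × 17.2) = 7.746 in.
c = a/β₁ = 7.746/0.85 = 9.113 in; ε'_s = 0.003(c − d')/c = 0.0022 ≥ ε_y = 0.0021, so the compression steel yields.
M_n = (A_s − A'_s) f_y (d − a/2) + A'_s f_y (d − d') = 453 × (26.3 − 3.873) + 108 × (26.3 − 2.5) = 10159.4 + 2570.4 = 12729.8 kip·in = 12729.8/12 = 1060.82 kip·ft.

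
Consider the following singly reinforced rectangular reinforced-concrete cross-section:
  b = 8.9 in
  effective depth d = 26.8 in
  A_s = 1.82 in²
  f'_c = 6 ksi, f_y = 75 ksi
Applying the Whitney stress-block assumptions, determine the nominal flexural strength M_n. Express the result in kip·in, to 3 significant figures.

T = A_s f_y = 1.82 × 75 = 136.5 kips.
a = T/(0.85 f'_c b) = 136.5/(0.85 × 6 × 8.9) = 3.007 in.
M_n = T(d − a/2) = 136.5 × (26.8 − 1.5035) = 3453.0 kip·in.

M_n ≈ 3450 kip·in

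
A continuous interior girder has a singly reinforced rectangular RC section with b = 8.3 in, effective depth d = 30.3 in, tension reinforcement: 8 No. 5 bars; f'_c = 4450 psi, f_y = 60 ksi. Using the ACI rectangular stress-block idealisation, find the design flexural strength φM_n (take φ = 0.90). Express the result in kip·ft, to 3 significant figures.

φM_n ≈ 312 kip·ft

A_s = 8 × 0.31 = 2.48 in².
T = A_s f_y = 2.48 × 60 = 148.8 kips.
a = T/(0.85 f'_c b) = 148.8/(0.85 × 4.45 × 8.3) = 4.740 in.
M_n = T(d − a/2) = 148.8 × (30.3 − 2.37) = 4156.0 kip·in = 4156.0/12 = 346.33 kip·ft.
φM_n = 0.90 × 346.33 = 311.70 kip·ft.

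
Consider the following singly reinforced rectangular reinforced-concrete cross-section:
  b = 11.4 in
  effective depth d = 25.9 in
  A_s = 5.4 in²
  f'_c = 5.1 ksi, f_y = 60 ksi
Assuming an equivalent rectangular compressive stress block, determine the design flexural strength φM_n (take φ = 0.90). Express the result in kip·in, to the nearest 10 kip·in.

φM_n ≈ 6600 kip·in

T = A_s f_y = 5.4 × 60 = 324 kips.
a = T/(0.85 f'_c b) = 324/(0.85 × 5.1 × 11.4) = 6.556 in.
M_n = T(d − a/2) = 324 × (25.9 − 3.278) = 7329.5 kip·in.
φM_n = 0.90 × 7329.5 = 6596.6 kip·in.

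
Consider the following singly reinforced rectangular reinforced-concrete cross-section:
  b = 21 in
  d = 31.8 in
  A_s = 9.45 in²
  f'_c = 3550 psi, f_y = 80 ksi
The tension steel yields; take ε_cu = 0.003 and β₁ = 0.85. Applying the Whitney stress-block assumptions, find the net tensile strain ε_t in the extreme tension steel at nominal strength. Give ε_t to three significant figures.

ε_t ≈ 0.00380

a = A_s f_y/(0.85 f'_c b) = 11.930 in.
β₁ = 0.85, so c = a/β₁ = 11.930/0.85 = 14.035 in.
From the linear strain diagram with ε_cu = 0.003: ε_t = 0.003 (d − c)/c = 0.003 × (31.8 − 14.035)/14.035 = 0.00380.
ε_t < 0.004 — the section is over-reinforced for flexure under ACI limits.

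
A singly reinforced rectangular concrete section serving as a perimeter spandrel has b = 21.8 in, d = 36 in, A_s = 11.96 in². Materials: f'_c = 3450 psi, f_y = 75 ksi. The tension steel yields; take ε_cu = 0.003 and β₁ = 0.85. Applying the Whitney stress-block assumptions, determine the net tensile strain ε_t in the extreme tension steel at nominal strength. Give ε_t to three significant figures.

ε_t ≈ 0.00354

a = A_s f_y/(0.85 f'_c b) = 14.031 in.
β₁ = 0.85, so c = a/β₁ = 14.031/0.85 = 16.507 in.
From the linear strain diagram with ε_cu = 0.003: ε_t = 0.003 (d − c)/c = 0.003 × (36 − 16.507)/16.507 = 0.00354.
ε_t < 0.004 — the section is over-reinforced for flexure under ACI limits.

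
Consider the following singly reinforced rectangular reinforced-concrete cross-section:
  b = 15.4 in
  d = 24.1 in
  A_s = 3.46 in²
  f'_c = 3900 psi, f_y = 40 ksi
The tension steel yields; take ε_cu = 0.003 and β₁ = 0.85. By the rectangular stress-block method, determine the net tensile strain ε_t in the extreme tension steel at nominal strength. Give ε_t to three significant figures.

ε_t ≈ 0.0197

a = A_s f_y/(0.85 f'_c b) = 2.711 in.
β₁ = 0.85, so c = a/β₁ = 2.711/0.85 = 3.189 in.
From the linear strain diagram with ε_cu = 0.003: ε_t = 0.003 (d − c)/c = 0.003 × (24.1 − 3.189)/3.189 = 0.0197.
Since ε_t ≥ 0.005, the section is tension-controlled.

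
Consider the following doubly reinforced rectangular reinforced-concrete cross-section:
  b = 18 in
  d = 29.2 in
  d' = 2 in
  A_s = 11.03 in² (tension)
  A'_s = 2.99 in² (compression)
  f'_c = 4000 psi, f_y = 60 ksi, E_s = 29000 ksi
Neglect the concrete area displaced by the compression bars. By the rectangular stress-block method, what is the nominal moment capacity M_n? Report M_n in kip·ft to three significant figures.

Assume both steels yield.
a = (A_s − A'_s) f_y/(0.85 f'_c b) = (11.03 − 2.99) × 60/(0.85 × 4 × 18) = 7.882 in.
c = a/β₁ = 7.882/0.85 = 9.273 in; ε'_s = 0.003(c − d')/c = 0.0024 ≥ ε_y = 0.0021, so the compression steel yields.
M_n = (A_s − A'_s) f_y (d − a/2) + A'_s f_y (d − d') = 482.4 × (29.2 − 3.941) + 179.4 × (29.2 − 2) = 12184.9 + 4879.7 = 17064.6 kip·in = 17064.6/12 = 1422.05 kip·ft.

M_n ≈ 1420 kip·ft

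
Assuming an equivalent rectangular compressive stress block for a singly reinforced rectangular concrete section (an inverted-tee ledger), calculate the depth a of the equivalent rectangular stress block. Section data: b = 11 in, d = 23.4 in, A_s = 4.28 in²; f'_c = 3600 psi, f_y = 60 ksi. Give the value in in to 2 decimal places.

T = A_s f_y = 4.28 × 60 = 256.8 kips.
a = T/(0.85 f'_c b) = 256.8/(0.85 × 3.6 × 11) = 7.63 in.

a ≈ 7.63 in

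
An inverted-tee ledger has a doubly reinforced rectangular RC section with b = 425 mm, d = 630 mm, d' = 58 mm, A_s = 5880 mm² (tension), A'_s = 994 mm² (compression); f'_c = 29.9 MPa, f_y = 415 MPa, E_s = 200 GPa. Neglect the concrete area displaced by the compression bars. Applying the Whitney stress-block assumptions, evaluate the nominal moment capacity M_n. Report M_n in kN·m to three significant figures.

M_n ≈ 1320 kN·m

Assume both tension and compression steel yield.
Net tension couple steel: A_s − A'_s = 4886 mm².
a = (A_s − A'_s) f_y / (0.85 f'_c b) = 2027690/(0.85 × 29.9 × 425) = 187.73 mm.
c = a/β₁ = 187.73/0.836 = 224.56 mm; ε'_s = 0.003(c − d')/c = 0.0022 ≥ f_y/E_s = 0.0021, so compression steel does yield.
M_n = (A_s − A'_s) f_y (d − a/2) + A'_s f_y (d − d') = [2027690 × (630 − 93.865) + 412510 × (630 − 58)] × 10⁻⁶ = 1087.12 + 235.96 = 1323.08 kN·m.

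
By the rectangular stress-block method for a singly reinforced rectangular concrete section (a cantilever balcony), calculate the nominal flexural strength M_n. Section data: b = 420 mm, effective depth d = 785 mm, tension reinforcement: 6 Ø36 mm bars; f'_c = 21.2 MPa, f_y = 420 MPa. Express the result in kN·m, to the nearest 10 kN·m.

M_n ≈ 1580 kN·m

A_s = 6 × 1018 = 6108 mm².
T = A_s f_y = 6108 × 420 = 2565360 N = 2565.36 kN.
From C = T: a = T/(0.85 f'_c b) = 2565360/(0.85 × 21.2 × 420) = 338.96 mm.
M_n = T(d − a/2) = 2565.36 kN × (785 − 169.48) mm = 1579.03 kN·m.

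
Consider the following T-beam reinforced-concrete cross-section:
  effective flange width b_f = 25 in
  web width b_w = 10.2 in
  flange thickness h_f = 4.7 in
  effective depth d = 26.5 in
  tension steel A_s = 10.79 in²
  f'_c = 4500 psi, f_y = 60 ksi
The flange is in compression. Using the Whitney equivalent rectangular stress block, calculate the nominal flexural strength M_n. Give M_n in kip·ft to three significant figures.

Tension: T = A_s f_y = 10.79 × 60 = 647.4 kips.
Try a within the flange: a = T/(0.85 f'_c b_f) = 647.4/(0.85 × 4.5 × 25) = 6.770 in.
a = 6.770 > h_f = 4.7 in: the block extends into the web. Split into flange-overhang and web parts.
C_f = 0.85 f'_c (b_f − b_w) h_f = 0.85 × 4.5 × (25 − 10.2) × 4.7 = 266.1 kips.
Remaining web compression depth: a_w = (T − C_f)/(0.85 f'_c b_w) = (647.4 − 266.1)/(0.85 × 4.5 × 10.2) = 9.773 in.
M_n = C_f(d − h_f/2) + (T − C_f)(d − a_w/2) = 266.1 × (26.5 − 2.35) + 381.3 × (26.5 − 4.8865) = 6426.3 + 8241.2 = 14667.5 kip·in.
M_n = 14667.5/12 = 1222.29 kip·ft.

M_n ≈ 1220 kip·ft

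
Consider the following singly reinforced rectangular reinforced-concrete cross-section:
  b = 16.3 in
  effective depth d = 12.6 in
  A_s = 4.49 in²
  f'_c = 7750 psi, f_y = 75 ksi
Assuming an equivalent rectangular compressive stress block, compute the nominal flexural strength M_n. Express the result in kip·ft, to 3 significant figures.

M_n ≈ 310 kip·ft

T = A_s f_y = 4.49 × 75 = 336.75 kips.
a = T/(0.85 f'_c b) = 336.75/(0.85 × 7.75 × 16.3) = 3.136 in.
M_n = T(d − a/2) = 336.75 × (12.6 − 1.568) = 3715.0 kip·in = 3715.0/12 = 309.58 kip·ft.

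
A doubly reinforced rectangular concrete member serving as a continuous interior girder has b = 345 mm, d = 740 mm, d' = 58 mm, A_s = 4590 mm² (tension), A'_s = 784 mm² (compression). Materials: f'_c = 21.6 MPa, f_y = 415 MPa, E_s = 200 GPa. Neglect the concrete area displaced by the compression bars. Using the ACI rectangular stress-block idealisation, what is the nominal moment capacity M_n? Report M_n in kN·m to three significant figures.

Assume both tension and compression steel yield.
Net tension couple steel: A_s − A'_s = 3806 mm².
a = (A_s − A'_s) f_y / (0.85 f'_c b) = 1579490/(0.85 × 21.6 × 345) = 249.36 mm.
c = a/β₁ = 249.36/0.85 = 293.36 mm; ε'_s = 0.003(c − d')/c = 0.0024 ≥ f_y/E_s = 0.0021, so compression steel does yield.
M_n = (A_s − A'_s) f_y (d − a/2) + A'_s f_y (d − d') = [1579490 × (740 − 124.68) + 325360 × (740 − 58)] × 10⁻⁶ = 971.89 + 221.90 = 1193.79 kN·m.

M_n ≈ 1190 kN·m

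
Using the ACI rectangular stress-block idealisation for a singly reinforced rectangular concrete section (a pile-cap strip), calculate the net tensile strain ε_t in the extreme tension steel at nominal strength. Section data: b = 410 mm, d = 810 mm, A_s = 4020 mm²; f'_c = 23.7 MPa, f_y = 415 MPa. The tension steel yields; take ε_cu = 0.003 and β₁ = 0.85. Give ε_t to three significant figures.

a = A_s f_y/(0.85 f'_c b) = 201.99 mm.
β₁ = 0.85, so c = a/β₁ = 201.99/0.85 = 237.64 mm.
From the linear strain diagram with ε_cu = 0.003: ε_t = 0.003 (d − c)/c = 0.003 × (810 − 237.64)/237.64 = 0.00723.
Since ε_t ≥ 0.005, the section is tension-controlled.

ε_t ≈ 0.00723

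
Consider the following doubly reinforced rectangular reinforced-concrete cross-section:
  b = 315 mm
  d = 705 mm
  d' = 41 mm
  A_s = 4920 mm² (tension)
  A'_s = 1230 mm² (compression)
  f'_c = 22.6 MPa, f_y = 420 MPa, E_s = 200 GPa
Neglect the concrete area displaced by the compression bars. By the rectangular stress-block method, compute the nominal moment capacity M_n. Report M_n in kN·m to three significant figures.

Assume both tension and compression steel yield.
Net tension couple steel: A_s − A'_s = 3690 mm².
a = (A_s − A'_s) f_y / (0.85 f'_c b) = 1549800/(0.85 × 22.6 × 315) = 256.12 mm.
c = a/β₁ = 256.12/0.85 = 301.32 mm; ε'_s = 0.003(c − d')/c = 0.0026 ≥ f_y/E_s = 0.0021, so compression steel does yield.
M_n = (A_s − A'_s) f_y (d − a/2) + A'_s f_y (d − d') = [1549800 × (705 − 128.06) + 516600 × (705 − 41)] × 10⁻⁶ = 894.14 + 343.02 = 1237.16 kN·m.

M_n ≈ 1240 kN·m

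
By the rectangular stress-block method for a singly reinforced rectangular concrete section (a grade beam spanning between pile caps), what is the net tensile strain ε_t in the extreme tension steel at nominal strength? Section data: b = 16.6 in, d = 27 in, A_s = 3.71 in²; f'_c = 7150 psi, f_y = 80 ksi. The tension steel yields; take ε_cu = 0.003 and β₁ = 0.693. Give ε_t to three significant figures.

a = A_s f_y/(0.85 f'_c b) = 2.942 in.
β₁ = 0.693, so c = a/β₁ = 2.942/0.693 = 4.245 in.
From the linear strain diagram with ε_cu = 0.003: ε_t = 0.003 (d − c)/c = 0.003 × (27 − 4.245)/4.245 = 0.0161.
Since ε_t ≥ 0.005, the section is tension-controlled.

ε_t ≈ 0.0161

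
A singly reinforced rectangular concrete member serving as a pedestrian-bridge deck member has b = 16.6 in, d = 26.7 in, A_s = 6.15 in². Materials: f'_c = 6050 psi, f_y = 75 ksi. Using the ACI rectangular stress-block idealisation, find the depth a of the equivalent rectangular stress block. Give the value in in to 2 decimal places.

a ≈ 5.40 in

T = A_s f_y = 6.15 × 75 = 461.25 kips.
a = T/(0.85 f'_c b) = 461.25/(0.85 × 6.05 × 16.6) = 5.40 in.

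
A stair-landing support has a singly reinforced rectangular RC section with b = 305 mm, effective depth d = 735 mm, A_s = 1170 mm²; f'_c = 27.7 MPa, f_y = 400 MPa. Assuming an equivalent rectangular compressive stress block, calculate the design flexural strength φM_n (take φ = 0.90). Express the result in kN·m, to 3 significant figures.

T = A_s f_y = 1170 × 400 = 468000 N = 468 kN.
From C = T: a = T/(0.85 f'_c b) = 468000/(0.85 × 27.7 × 305) = 65.17 mm.
M_n = T(d − a/2) = 468 kN × (735 − 32.585) mm = 328.73 kN·m.
φM_n = 0.90 × 328.73 = 295.86 kN·m.

φM_n ≈ 296 kN·m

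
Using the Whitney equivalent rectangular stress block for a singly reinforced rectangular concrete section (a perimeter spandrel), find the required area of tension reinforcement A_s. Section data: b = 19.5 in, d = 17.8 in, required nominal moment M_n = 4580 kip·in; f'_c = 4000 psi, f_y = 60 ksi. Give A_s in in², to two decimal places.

From M_n = 0.85 f'_c a b (d − a/2):
a = d − √(d² − 2M_n/(0.85 f'_c b)) = 17.8 − √(17.8² − 2 × 4580/(0.85 × 4 × 19.5)) = 4.433 in.
A_s = 0.85 f'_c a b / f_y = 0.85 × 4 × 4.433 × 19.5 / 60 = 4.898 in².

A_s ≈ 4.90 in²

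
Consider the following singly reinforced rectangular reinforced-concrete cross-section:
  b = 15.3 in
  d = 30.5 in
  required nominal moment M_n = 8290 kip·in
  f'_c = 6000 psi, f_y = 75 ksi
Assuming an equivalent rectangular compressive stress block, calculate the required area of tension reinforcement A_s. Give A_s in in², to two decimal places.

A_s ≈ 3.86 in²

From M_n = 0.85 f'_c a b (d − a/2):
a = d − √(d² − 2M_n/(0.85 f'_c b)) = 30.5 − √(30.5² − 2 × 8290/(0.85 × 6 × 15.3)) = 3.709 in.
A_s = 0.85 f'_c a b / f_y = 0.85 × 6 × 3.709 × 15.3 / 75 = 3.859 in².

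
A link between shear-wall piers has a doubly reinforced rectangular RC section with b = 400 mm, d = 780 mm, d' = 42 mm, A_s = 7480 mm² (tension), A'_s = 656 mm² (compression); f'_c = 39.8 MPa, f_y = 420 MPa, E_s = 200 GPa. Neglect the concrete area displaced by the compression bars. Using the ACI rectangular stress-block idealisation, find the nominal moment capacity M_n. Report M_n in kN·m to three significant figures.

M_n ≈ 2140 kN·m

Assume both tension and compression steel yield.
Net tension couple steel: A_s − A'_s = 6824 mm².
a = (A_s − A'_s) f_y / (0.85 f'_c b) = 2866080/(0.85 × 39.8 × 400) = 211.80 mm.
c = a/β₁ = 211.80/0.766 = 276.50 mm; ε'_s = 0.003(c − d')/c = 0.0025 ≥ f_y/E_s = 0.0021, so compression steel does yield.
M_n = (A_s − A'_s) f_y (d − a/2) + A'_s f_y (d − d') = [2866080 × (780 − 105.9) + 275520 × (780 − 42)] × 10⁻⁶ = 1932.02 + 203.33 = 2135.35 kN·m.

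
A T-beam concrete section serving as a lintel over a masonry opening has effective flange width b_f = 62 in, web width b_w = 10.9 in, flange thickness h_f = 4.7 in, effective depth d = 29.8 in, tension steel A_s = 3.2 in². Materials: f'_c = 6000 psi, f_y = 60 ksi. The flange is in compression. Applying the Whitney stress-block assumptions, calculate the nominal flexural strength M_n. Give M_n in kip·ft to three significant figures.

M_n ≈ 472 kip·ft

Tension: T = A_s f_y = 3.2 × 60 = 192 kips.
Try a within the flange: a = T/(0.85 f'_c b_f) = 192/(0.85 × 6 × 62) = 0.607 in.
Since a = 0.607 ≤ h_f = 4.7 in, the stress block lies entirely in the flange; analyse as a rectangular beam of width b_f.
M_n = T(d − a/2) = 192 × (29.8 − 0.3035) = 5663.3 kip·in.
M_n = 5663.3/12 = 471.94 kip·ft.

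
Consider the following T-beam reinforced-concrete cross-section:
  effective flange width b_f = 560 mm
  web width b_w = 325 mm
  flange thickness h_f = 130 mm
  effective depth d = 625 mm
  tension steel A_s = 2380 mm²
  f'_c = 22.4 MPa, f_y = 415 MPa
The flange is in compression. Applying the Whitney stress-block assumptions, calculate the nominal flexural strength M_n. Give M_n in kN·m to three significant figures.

M_n ≈ 572 kN·m

Tension: T = A_s f_y = 2380 × 415 = 987700 N.
Try a within the flange: a = T/(0.85 f'_c b_f) = 987700/(0.85 × 22.4 × 560) = 92.63 mm.
Since a = 92.63 ≤ h_f = 130 mm, the stress block lies entirely in the flange; analyse as a rectangular beam of width b_f.
M_n = T(d − a/2) = 987700 × (625 − 46.315) = 571.57 × 10⁶ N·mm.
M_n = 571.57 kN·m.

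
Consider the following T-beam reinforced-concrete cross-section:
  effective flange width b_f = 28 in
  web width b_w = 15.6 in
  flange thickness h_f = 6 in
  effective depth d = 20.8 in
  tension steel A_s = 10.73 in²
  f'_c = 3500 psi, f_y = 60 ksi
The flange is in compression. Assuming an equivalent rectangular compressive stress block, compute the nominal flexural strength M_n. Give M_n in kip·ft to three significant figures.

M_n ≈ 900 kip·ft

Tension: T = A_s f_y = 10.73 × 60 = 643.8 kips.
Try a within the flange: a = T/(0.85 f'_c b_f) = 643.8/(0.85 × 3.5 × 28) = 7.729 in.
a = 7.729 > h_f = 6 in: the block extends into the web. Split into flange-overhang and web parts.
C_f = 0.85 f'_c (b_f − b_w) h_f = 0.85 × 3.5 × (28 − 15.6) × 6 = 221.3 kips.
Remaining web compression depth: a_w = (T − C_f)/(0.85 f'_c b_w) = (643.8 − 221.3)/(0.85 × 3.5 × 15.6) = 9.104 in.
M_n = C_f(d − h_f/2) + (T − C_f)(d − a_w/2) = 221.3 × (20.8 − 3) + 422.5 × (20.8 − 4.552) = 3939.1 + 6864.8 = 10803.9 kip·in.
M_n = 10803.9/12 = 900.33 kip·ft.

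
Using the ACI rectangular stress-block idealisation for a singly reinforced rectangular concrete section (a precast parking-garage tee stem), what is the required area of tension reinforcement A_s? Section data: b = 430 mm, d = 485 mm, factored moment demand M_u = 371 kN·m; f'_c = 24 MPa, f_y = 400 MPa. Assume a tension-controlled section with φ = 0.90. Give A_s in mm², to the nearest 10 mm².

M_n = M_u/φ = 371/0.90 = 412.222 kN·m.
With M_n = 0.85 f'_c a b (d − a/2), solve the quadratic for a:
a = d − √(d² − 2M_n/(0.85 f'_c b)) = 485 − √(485² − 2 × 412.222×10⁶/(0.85 × 24 × 430)) = 109.18 mm.
A_s = 0.85 f'_c a b / f_y = 0.85 × 24 × 109.18 × 430 / 400 = 2394.3 mm².

A_s ≈ 2390 mm²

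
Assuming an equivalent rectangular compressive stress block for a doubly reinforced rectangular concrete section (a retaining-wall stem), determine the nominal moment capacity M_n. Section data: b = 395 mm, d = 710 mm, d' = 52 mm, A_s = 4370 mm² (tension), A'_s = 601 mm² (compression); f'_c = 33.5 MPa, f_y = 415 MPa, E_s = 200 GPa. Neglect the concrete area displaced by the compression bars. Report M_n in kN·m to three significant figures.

Assume both tension and compression steel yield.
Net tension couple steel: A_s − A'_s = 3769 mm².
a = (A_s − A'_s) f_y / (0.85 f'_c b) = 1564135/(0.85 × 33.5 × 395) = 139.06 mm.
c = a/β₁ = 139.06/0.811 = 171.47 mm; ε'_s = 0.003(c − d')/c = 0.0021 ≥ f_y/E_s = 0.0021, so compression steel does yield.
M_n = (A_s − A'_s) f_y (d − a/2) + A'_s f_y (d − d') = [1564135 × (710 − 69.53) + 249415 × (710 − 52)] × 10⁻⁶ = 1001.78 + 164.12 = 1165.90 kN·m.

M_n ≈ 1170 kN·m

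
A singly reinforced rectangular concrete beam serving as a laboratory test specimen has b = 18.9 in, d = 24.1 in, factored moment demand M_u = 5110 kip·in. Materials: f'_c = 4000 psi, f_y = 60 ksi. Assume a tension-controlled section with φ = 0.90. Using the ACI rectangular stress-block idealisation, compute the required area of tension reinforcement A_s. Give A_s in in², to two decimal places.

M_n = M_u/φ = 5110/0.90 = 5677.78 kip·in.
From M_n = 0.85 f'_c a b (d − a/2):
a = d − √(d² − 2M_n/(0.85 f'_c b)) = 24.1 − √(24.1² − 2 × 5677.78/(0.85 × 4 × 18.9)) = 3.998 in.
A_s = 0.85 f'_c a b / f_y = 0.85 × 4 × 3.998 × 18.9 / 60 = 4.282 in².

A_s ≈ 4.28 in²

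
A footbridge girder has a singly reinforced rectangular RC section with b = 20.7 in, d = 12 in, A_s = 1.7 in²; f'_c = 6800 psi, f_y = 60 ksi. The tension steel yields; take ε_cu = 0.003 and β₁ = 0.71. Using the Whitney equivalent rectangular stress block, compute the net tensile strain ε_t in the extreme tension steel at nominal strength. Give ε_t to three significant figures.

ε_t ≈ 0.0270

a = A_s f_y/(0.85 f'_c b) = 0.853 in.
β₁ = 0.71, so c = a/β₁ = 0.853/0.71 = 1.201 in.
From the linear strain diagram with ε_cu = 0.003: ε_t = 0.003 (d − c)/c = 0.003 × (12 − 1.201)/1.201 = 0.0270.
Since ε_t ≥ 0.005, the section is tension-controlled.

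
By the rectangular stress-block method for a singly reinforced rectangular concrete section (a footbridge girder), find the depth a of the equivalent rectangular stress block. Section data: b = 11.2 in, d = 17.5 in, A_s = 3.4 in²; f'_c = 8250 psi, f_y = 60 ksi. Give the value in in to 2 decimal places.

a ≈ 2.60 in

T = A_s f_y = 3.4 × 60 = 204 kips.
a = T/(0.85 f'_c b) = 204/(0.85 × 8.25 × 11.2) = 2.60 in.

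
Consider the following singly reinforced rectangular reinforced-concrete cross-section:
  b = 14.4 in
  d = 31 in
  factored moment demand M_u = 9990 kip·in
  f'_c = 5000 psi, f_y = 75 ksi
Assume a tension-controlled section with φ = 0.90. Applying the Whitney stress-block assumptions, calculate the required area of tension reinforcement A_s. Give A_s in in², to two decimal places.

M_n = M_u/φ = 9990/0.90 = 11100 kip·in.
From M_n = 0.85 f'_c a b (d − a/2):
a = d − √(d² − 2M_n/(0.85 f'_c b)) = 31 − √(31² − 2 × 11100/(0.85 × 5 × 14.4)) = 6.541 in.
A_s = 0.85 f'_c a b / f_y = 0.85 × 5 × 6.541 × 14.4 / 75 = 5.337 in².

A_s ≈ 5.34 in²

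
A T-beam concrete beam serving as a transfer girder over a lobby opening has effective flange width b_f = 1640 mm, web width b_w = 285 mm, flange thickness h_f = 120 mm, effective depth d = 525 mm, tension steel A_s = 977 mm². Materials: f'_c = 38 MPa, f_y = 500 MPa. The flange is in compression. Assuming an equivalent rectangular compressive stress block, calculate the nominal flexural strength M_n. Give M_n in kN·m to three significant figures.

M_n ≈ 254 kN·m

Tension: T = A_s f_y = 977 × 500 = 488500 N.
Try a within the flange: a = T/(0.85 f'_c b_f) = 488500/(0.85 × 38 × 1640) = 9.22 mm.
Since a = 9.22 ≤ h_f = 120 mm, the stress block lies entirely in the flange; analyse as a rectangular beam of width b_f.
M_n = T(d − a/2) = 488500 × (525 − 4.61) = 254.21 × 10⁶ N·mm.
M_n = 254.21 kN·m.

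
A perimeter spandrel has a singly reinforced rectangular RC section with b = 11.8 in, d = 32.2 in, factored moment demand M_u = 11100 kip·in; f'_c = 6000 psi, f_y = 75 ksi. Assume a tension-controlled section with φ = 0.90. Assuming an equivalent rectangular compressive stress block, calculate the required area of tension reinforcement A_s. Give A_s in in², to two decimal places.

A_s ≈ 5.75 in²

M_n = M_u/φ = 11100/0.90 = 12333.3 kip·in.
From M_n = 0.85 f'_c a b (d − a/2):
a = d − √(d² − 2M_n/(0.85 f'_c b)) = 32.2 − √(32.2² − 2 × 12333.3/(0.85 × 6 × 11.8)) = 7.161 in.
A_s = 0.85 f'_c a b / f_y = 0.85 × 6 × 7.161 × 11.8 / 75 = 5.746 in².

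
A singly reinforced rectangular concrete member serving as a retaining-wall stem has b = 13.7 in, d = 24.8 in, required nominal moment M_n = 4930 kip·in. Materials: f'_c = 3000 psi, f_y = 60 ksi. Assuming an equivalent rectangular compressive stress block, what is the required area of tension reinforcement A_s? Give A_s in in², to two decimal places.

From M_n = 0.85 f'_c a b (d − a/2):
a = d − √(d² − 2M_n/(0.85 f'_c b)) = 24.8 − √(24.8² − 2 × 4930/(0.85 × 3 × 13.7)) = 6.557 in.
A_s = 0.85 f'_c a b / f_y = 0.85 × 3 × 6.557 × 13.7 / 60 = 3.818 in².

A_s ≈ 3.82 in²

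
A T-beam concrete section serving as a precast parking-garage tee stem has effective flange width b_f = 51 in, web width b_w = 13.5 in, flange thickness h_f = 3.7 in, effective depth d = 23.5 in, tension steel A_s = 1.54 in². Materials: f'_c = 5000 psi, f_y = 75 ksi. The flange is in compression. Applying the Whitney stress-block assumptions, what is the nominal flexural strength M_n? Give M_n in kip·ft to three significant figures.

M_n ≈ 224 kip·ft

Tension: T = A_s f_y = 1.54 × 75 = 115.5 kips.
Try a within the flange: a = T/(0.85 f'_c b_f) = 115.5/(0.85 × 5 × 51) = 0.533 in.
Since a = 0.533 ≤ h_f = 3.7 in, the stress block lies entirely in the flange; analyse as a rectangular beam of width b_f.
M_n = T(d − a/2) = 115.5 × (23.5 − 0.2665) = 2683.5 kip·in.
M_n = 2683.5/12 = 223.63 kip·ft.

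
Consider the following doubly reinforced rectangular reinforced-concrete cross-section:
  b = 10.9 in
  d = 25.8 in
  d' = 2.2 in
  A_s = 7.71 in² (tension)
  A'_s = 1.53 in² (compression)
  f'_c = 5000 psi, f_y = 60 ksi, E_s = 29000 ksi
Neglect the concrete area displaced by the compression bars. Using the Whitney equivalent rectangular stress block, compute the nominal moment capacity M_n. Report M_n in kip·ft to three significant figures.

Assume both steels yield.
a = (A_s − A'_s) f_y/(0.85 f'_c b) = (7.71 − 1.53) × 60/(0.85 × 5 × 10.9) = 8.004 in.
c = a/β₁ = 8.004/0.8 = 10.005 in; ε'_s = 0.003(c − d')/c = 0.0023 ≥ ε_y = 0.0021, so the compression steel yields.
M_n = (A_s − A'_s) f_y (d − a/2) + A'_s f_y (d − d') = 370.8 × (25.8 − 4.002) + 91.8 × (25.8 − 2.2) = 8082.7 + 2166.5 = 10249.2 kip·in = 10249.2/12 = 854.10 kip·ft.

M_n ≈ 854 kip·ft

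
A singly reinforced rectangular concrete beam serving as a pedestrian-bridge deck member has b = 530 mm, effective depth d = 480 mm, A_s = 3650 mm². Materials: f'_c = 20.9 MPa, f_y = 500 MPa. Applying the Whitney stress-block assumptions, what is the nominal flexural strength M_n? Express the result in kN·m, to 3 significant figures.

M_n ≈ 699 kN·m

T = A_s f_y = 3650 × 500 = 1825000 N = 1825 kN.
From C = T: a = T/(0.85 f'_c b) = 1825000/(0.85 × 20.9 × 530) = 193.83 mm.
M_n = T(d − a/2) = 1825 kN × (480 − 96.915) mm = 699.13 kN·m.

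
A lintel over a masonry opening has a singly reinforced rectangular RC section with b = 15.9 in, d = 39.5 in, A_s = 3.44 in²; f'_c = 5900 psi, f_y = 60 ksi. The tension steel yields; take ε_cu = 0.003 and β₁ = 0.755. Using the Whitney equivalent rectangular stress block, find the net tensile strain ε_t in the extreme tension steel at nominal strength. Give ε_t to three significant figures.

a = A_s f_y/(0.85 f'_c b) = 2.588 in.
β₁ = 0.755, so c = a/β₁ = 2.588/0.755 = 3.428 in.
From the linear strain diagram with ε_cu = 0.003: ε_t = 0.003 (d − c)/c = 0.003 × (39.5 − 3.428)/3.428 = 0.0316.
Since ε_t ≥ 0.005, the section is tension-controlled.

ε_t ≈ 0.0316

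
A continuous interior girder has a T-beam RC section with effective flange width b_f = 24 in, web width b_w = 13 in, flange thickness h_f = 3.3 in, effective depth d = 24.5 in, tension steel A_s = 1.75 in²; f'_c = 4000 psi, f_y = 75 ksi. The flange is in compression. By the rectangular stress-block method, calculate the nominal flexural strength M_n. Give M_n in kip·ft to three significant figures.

Tension: T = A_s f_y = 1.75 × 75 = 131.25 kips.
Try a within the flange: a = T/(0.85 f'_c b_f) = 131.25/(0.85 × 4 × 24) = 1.608 in.
Since a = 1.608 ≤ h_f = 3.3 in, the stress block lies entirely in the flange; analyse as a rectangular beam of width b_f.
M_n = T(d − a/2) = 131.25 × (24.5 − 0.804) = 3110.1 kip·in.
M_n = 3110.1/12 = 259.18 kip·ft.

M_n ≈ 259 kip·ft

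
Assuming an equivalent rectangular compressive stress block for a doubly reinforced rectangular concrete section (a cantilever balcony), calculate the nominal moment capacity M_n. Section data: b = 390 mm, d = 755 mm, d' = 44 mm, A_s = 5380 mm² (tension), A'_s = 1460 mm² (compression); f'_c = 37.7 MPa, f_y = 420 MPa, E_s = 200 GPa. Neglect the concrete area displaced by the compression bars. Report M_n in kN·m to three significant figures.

M_n ≈ 1570 kN·m

Assume both tension and compression steel yield.
Net tension couple steel: A_s − A'_s = 3920 mm².
a = (A_s − A'_s) f_y / (0.85 f'_c b) = 1646400/(0.85 × 37.7 × 390) = 131.74 mm.
c = a/β₁ = 131.74/0.781 = 168.68 mm; ε'_s = 0.003(c − d')/c = 0.0022 ≥ f_y/E_s = 0.0021, so compression steel does yield.
M_n = (A_s − A'_s) f_y (d − a/2) + A'_s f_y (d − d') = [1646400 × (755 − 65.87) + 613200 × (755 − 44)] × 10⁻⁶ = 1134.58 + 435.99 = 1570.57 kN·m.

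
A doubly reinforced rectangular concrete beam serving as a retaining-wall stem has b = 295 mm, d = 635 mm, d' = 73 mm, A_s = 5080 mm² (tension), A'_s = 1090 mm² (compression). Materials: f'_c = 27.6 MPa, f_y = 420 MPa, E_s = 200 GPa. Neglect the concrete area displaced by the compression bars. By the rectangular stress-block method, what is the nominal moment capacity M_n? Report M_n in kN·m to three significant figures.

Assume both tension and compression steel yield.
Net tension couple steel: A_s − A'_s = 3990 mm².
a = (A_s − A'_s) f_y / (0.85 f'_c b) = 1675800/(0.85 × 27.6 × 295) = 242.14 mm.
c = a/β₁ = 242.14/0.85 = 284.87 mm; ε'_s = 0.003(c − d')/c = 0.0022 ≥ f_y/E_s = 0.0021, so compression steel does yield.
M_n = (A_s − A'_s) f_y (d − a/2) + A'_s f_y (d − d') = [1675800 × (635 − 121.07) + 457800 × (635 − 73)] × 10⁻⁶ = 861.24 + 257.28 = 1118.52 kN·m.

M_n ≈ 1120 kN·m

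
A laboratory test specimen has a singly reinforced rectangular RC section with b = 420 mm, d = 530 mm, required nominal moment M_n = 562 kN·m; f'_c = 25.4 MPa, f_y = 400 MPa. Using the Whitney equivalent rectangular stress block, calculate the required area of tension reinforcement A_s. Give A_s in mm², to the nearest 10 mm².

With M_n = 0.85 f'_c a b (d − a/2), solve the quadratic for a:
a = d − √(d² − 2M_n/(0.85 f'_c b)) = 530 − √(530² − 2 × 562×10⁶/(0.85 × 25.4 × 420)) = 133.84 mm.
A_s = 0.85 f'_c a b / f_y = 0.85 × 25.4 × 133.84 × 420 / 400 = 3034.1 mm².

A_s ≈ 3030 mm²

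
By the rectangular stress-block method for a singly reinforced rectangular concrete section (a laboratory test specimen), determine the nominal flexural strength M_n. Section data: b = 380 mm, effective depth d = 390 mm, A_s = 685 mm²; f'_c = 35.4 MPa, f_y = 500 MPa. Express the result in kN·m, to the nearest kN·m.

M_n ≈ 128 kN·m

T = A_s f_y = 685 × 500 = 342500 N = 342.5 kN.
From C = T: a = T/(0.85 f'_c b) = 342500/(0.85 × 35.4 × 380) = 29.95 mm.
M_n = T(d − a/2) = 342.5 kN × (390 − 14.975) mm = 128.45 kN·m.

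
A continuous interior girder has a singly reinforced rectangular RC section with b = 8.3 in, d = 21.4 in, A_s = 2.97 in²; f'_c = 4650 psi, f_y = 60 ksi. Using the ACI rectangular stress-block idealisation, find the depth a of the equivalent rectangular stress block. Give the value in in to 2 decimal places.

T = A_s f_y = 2.97 × 60 = 178.2 kips.
a = T/(0.85 f'_c b) = 178.2/(0.85 × 4.65 × 8.3) = 5.43 in.

a ≈ 5.43 in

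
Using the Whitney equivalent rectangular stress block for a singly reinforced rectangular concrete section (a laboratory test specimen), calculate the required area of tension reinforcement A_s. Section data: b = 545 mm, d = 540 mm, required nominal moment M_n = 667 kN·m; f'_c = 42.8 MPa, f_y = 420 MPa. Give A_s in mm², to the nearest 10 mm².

A_s ≈ 3130 mm²

With M_n = 0.85 f'_c a b (d − a/2), solve the quadratic for a:
a = d − √(d² − 2M_n/(0.85 f'_c b)) = 540 − √(540² − 2 × 667×10⁶/(0.85 × 42.8 × 545)) = 66.38 mm.
A_s = 0.85 f'_c a b / f_y = 0.85 × 42.8 × 66.38 × 545 / 420 = 3133.6 mm².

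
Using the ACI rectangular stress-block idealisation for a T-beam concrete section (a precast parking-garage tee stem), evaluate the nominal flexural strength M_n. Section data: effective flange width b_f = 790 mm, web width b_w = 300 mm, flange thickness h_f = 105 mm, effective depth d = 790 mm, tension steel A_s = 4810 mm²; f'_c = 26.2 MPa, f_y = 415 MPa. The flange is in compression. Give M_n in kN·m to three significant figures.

M_n ≈ 1460 kN·m

Tension: T = A_s f_y = 4810 × 415 = 1996150 N.
Try a within the flange: a = T/(0.85 f'_c b_f) = 1996150/(0.85 × 26.2 × 790) = 113.46 mm.
a = 113.46 > h_f = 105 mm: the block extends into the web. Split into flange-overhang and web parts.
C_f = 0.85 f'_c (b_f − b_w) h_f = 0.85 × 26.2 × (790 − 300) × 105 = 1145792 N.
Remaining web compression depth: a_w = (T − C_f)/(0.85 f'_c b_w) = (1996150 − 1145792)/(0.85 × 26.2 × 300) = 127.28 mm.
M_n = C_f(d − h_f/2) + (T − C_f)(d − a_w/2) = 1145792 × (790 − 52.5) + 850358 × (790 − 63.64) = 845.02 + 617.67 = 1462.69 × 10⁶ N·mm.
M_n = 1462.69 kN·m.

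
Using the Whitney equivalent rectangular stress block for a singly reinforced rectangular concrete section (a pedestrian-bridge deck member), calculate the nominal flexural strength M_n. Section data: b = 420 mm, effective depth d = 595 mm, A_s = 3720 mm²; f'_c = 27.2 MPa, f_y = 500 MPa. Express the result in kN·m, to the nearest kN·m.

M_n ≈ 929 kN·m

T = A_s f_y = 3720 × 500 = 1860000 N = 1860 kN.
From C = T: a = T/(0.85 f'_c b) = 1860000/(0.85 × 27.2 × 420) = 191.55 mm.
M_n = T(d − a/2) = 1860 kN × (595 − 95.775) mm = 928.56 kN·m.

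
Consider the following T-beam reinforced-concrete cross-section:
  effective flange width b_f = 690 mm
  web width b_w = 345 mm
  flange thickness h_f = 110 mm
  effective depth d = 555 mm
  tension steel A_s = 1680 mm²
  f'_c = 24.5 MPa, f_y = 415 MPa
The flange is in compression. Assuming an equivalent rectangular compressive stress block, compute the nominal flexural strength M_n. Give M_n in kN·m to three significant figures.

M_n ≈ 370 kN·m

Tension: T = A_s f_y = 1680 × 415 = 697200 N.
Try a within the flange: a = T/(0.85 f'_c b_f) = 697200/(0.85 × 24.5 × 690) = 48.52 mm.
Since a = 48.52 ≤ h_f = 110 mm, the stress block lies entirely in the flange; analyse as a rectangular beam of width b_f.
M_n = T(d − a/2) = 697200 × (555 − 24.26) = 370.03 × 10⁶ N·mm.
M_n = 370.03 kN·m.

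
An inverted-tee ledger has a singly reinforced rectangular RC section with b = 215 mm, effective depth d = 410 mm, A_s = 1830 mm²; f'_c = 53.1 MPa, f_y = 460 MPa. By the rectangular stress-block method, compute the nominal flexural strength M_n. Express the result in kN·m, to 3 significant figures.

M_n ≈ 309 kN·m

T = A_s f_y = 1830 × 460 = 841800 N = 841.8 kN.
From C = T: a = T/(0.85 f'_c b) = 841800/(0.85 × 53.1 × 215) = 86.75 mm.
M_n = T(d − a/2) = 841.8 kN × (410 − 43.375) mm = 308.62 kN·m.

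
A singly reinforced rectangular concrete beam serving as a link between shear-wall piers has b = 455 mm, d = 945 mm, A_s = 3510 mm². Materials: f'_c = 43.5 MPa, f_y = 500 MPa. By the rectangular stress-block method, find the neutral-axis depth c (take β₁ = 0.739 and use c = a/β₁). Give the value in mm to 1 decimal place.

T = A_s f_y = 3510 × 500 = 1755000 N = 1755 kN.
Setting C = 0.85 f'_c a b equal to T: a = 1755000/(0.85 × 43.5 × 455) = 104.318 mm.
With β₁ = 0.739, c = a/β₁ = 104.318/0.739 = 141.2 mm.

c ≈ 141.2 mm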